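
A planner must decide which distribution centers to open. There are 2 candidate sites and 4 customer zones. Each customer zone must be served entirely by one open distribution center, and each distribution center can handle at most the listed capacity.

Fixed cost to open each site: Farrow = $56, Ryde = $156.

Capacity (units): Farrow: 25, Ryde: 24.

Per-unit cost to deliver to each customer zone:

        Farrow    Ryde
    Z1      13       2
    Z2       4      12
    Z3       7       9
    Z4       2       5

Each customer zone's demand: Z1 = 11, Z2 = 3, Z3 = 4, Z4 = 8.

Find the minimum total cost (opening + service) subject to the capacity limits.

Minimum total cost: 290

Open {Farrow, Ryde}: Z1→Ryde 2·11=22, Z2→Farrow 4·3=12, Z3→Farrow 7·4=28, Z4→Farrow 2·8=16.
Loads: Farrow carries 15/25, Ryde carries 11/24. Service 78; fixed 212; total 290.
Next best feasible plan costs 298.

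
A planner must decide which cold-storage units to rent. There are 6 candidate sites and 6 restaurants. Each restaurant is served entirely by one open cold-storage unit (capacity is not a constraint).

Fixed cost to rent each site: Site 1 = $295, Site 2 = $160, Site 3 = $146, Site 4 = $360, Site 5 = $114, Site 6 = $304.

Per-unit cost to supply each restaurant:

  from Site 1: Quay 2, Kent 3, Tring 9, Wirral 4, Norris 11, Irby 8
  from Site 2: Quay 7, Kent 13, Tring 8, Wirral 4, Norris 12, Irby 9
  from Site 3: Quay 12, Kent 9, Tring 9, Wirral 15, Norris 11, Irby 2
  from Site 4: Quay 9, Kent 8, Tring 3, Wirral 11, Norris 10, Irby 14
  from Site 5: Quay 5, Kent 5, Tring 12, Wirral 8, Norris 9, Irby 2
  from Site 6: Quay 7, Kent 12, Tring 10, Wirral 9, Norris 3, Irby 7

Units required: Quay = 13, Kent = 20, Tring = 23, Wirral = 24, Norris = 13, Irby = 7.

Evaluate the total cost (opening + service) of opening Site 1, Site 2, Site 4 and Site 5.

Each restaurant is assigned to its cheapest site among the open ones.
{Site 1, Site 2, Site 4, Site 5}: Quay→Site 1 2·13=26, Kent→Site 1 3·20=60, Tring→Site 4 3·23=69, Wirral→Site 1 4·24=96, Norris→Site 5 9·13=117, Irby→Site 5 2·7=14. Service 382; fixed 929; total 1311.

Total cost: 1311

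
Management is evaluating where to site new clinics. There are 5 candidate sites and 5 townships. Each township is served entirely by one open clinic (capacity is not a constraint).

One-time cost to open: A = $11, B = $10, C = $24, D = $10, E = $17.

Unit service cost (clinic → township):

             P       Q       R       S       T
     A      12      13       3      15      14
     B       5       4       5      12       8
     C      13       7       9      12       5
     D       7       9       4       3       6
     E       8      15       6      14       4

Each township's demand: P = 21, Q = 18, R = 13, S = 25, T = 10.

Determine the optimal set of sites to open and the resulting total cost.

For any fixed open set, each township goes to its cheapest open site; total = fixed + service.
{A, B, D, E}: P→B 5·21=105, Q→B 4·18=72, R→A 3·13=39, S→D 3·25=75, T→E 4·10=40. Service 331; fixed 48; total 379.
{B, D, E}: service 344 + fixed 37 = 381
{A, B, D}: P→B 5·21=105, Q→B 4·18=72, R→A 3·13=39, S→D 3·25=75, T→D 6·10=60. Service 351; fixed 31; total 382.
{A, B, C, D, E}: P→B 5·21=105, Q→B 4·18=72, R→A 3·13=39, S→D 3·25=75, T→E 4·10=40. Service 331; fixed 72; total 403.
No other subset beats 379.

Open A, B, D and E; minimum total cost 379.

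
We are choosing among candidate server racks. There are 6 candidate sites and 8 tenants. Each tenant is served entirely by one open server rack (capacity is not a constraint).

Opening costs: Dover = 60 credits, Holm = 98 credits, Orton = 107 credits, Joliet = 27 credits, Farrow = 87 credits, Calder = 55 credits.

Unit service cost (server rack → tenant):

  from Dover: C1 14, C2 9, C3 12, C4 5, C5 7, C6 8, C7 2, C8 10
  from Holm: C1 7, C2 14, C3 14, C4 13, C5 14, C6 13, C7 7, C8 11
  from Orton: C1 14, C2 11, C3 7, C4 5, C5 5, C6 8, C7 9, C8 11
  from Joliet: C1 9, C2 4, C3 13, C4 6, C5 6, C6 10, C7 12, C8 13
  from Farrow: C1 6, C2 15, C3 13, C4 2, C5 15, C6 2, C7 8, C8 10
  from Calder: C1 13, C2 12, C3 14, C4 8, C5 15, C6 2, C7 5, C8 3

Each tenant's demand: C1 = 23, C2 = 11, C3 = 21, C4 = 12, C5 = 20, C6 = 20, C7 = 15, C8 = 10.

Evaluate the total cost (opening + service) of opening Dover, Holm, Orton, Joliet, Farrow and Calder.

Total cost: 987

Each tenant is assigned to its cheapest site among the open ones.
{Dover, Holm, Orton, Joliet, Farrow, Calder}: C1→Farrow 6·23=138, C2→Joliet 4·11=44, C3→Orton 7·21=147, C4→Farrow 2·12=24, C5→Orton 5·20=100, C6→Farrow 2·20=40, C7→Dover 2·15=30, C8→Calder 3·10=30. Service 553; fixed 434; total 987.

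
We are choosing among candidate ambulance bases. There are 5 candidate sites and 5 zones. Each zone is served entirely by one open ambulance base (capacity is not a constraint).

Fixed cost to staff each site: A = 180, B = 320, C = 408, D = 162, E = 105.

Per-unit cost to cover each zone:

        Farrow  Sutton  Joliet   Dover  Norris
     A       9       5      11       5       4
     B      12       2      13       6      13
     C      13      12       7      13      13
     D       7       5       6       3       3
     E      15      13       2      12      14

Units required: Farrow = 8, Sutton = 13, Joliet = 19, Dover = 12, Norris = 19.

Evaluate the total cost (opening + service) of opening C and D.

Each zone is assigned to its cheapest site among the open ones.
{C, D}: Farrow→D 7·8=56, Sutton→D 5·13=65, Joliet→D 6·19=114, Dover→D 3·12=36, Norris→D 3·19=57. Service 328; fixed 570; total 898.

Total cost: 898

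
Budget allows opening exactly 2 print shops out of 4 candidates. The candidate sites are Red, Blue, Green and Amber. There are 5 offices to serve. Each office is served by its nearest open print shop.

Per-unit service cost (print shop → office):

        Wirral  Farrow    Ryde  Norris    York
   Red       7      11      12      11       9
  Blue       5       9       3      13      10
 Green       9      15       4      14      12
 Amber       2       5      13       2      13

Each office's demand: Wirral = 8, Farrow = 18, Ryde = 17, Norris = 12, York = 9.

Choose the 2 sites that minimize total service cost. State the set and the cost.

With exactly 2 open, each office uses its cheapest among the chosen.
{Blue, Amber}: Wirral→Amber 2·8=16, Farrow→Amber 5·18=90, Ryde→Blue 3·17=51, Norris→Amber 2·12=24, York→Blue 10·9=90. Service cost 271.
{Green, Amber}: service cost 306
{Red, Amber}: service cost 415
Among all 6 size-2 choices, {Blue, Amber} is lowest.

Choose Blue and Amber; total service cost 271.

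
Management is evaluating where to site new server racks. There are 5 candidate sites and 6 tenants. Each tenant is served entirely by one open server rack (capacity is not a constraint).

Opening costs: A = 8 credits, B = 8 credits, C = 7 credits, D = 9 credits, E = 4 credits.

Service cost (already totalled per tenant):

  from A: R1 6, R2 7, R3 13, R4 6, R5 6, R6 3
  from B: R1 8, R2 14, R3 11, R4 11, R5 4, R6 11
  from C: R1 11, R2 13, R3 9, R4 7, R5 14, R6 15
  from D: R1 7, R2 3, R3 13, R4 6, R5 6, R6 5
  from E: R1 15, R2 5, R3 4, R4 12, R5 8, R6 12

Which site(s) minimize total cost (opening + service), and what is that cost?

For any fixed open set, each tenant goes to its cheapest open site; total = fixed + service.
{A, E}: R1→A 6, R2→E 5, R3→E 4, R4→A 6, R5→A 6, R6→A 3. Service 30; fixed 12; total 42.
{D, E}: R1→D 7, R2→D 3, R3→E 4, R4→D 6, R5→D 6, R6→D 5. Service 31; fixed 13; total 44.
{A, B, E}: service 28 + fixed 20 = 48
{A, B, C, D, E}: service 26 + fixed 36 = 62
No other subset beats 42.

Open A and E; minimum total cost 42.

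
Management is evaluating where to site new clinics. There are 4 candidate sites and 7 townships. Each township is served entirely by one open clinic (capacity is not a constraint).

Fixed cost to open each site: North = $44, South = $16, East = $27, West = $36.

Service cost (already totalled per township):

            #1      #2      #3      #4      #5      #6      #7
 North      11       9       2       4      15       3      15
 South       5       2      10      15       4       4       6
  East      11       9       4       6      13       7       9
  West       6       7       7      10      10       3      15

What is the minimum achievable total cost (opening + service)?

For any fixed open set, each township goes to its cheapest open site; total = fixed + service.
{South}: #1→South 5, #2→South 2, #3→South 10, #4→South 15, #5→South 4, #6→South 4, #7→South 6. Service 46; fixed 16; total 62.
{South, East}: #1→South 5, #2→South 2, #3→East 4, #4→East 6, #5→South 4, #6→South 4, #7→South 6. Service 31; fixed 43; total 74.
{North, South}: #1→South 5, #2→South 2, #3→North 2, #4→North 4, #5→South 4, #6→North 3, #7→South 6. Service 26; fixed 60; total 86.
{North, South, East, West}: service 26 + fixed 123 = 149
(All 15 nonempty subsets were checked; South only is lowest.)

Minimum total cost: 62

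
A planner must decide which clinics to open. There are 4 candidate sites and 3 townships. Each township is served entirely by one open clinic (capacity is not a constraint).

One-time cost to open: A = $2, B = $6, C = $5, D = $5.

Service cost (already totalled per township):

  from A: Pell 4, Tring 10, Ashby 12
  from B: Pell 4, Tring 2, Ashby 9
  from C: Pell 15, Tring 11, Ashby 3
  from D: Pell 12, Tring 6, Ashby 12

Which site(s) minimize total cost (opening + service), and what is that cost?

Open B and C; minimum total cost 20.

For any fixed open set, each township goes to its cheapest open site; total = fixed + service.
{B, C}: Pell→B 4, Tring→B 2, Ashby→C 3. Service 9; fixed 11; total 20.
{B}: service 15 + fixed 6 = 21
{A, B, C}: service 9 + fixed 13 = 22
{A, B, C, D}: service 9 + fixed 18 = 27
No other subset beats 20.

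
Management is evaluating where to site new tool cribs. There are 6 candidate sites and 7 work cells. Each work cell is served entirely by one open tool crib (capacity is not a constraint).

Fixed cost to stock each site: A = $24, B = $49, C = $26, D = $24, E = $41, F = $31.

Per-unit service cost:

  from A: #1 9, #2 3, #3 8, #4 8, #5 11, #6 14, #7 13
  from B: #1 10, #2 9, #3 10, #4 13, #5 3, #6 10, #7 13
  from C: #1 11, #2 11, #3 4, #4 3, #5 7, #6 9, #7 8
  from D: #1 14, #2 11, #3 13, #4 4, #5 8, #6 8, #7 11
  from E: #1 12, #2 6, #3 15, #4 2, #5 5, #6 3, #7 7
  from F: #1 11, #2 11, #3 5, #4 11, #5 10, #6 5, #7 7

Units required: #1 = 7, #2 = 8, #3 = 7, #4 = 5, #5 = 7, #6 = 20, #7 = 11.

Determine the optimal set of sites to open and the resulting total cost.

For any fixed open set, each work cell goes to its cheapest open site; total = fixed + service.
{A, C, E}: #1→A 9·7=63, #2→A 3·8=24, #3→C 4·7=28, #4→E 2·5=10, #5→E 5·7=35, #6→E 3·20=60, #7→E 7·11=77. Service 297; fixed 91; total 388.
{A, E}: service 325 + fixed 65 = 390
{A, E, F}: #1→A 9·7=63, #2→A 3·8=24, #3→F 5·7=35, #4→E 2·5=10, #5→E 5·7=35, #6→E 3·20=60, #7→E 7·11=77. Service 304; fixed 96; total 400.
{A, B, C, D, E, F}: #1→A 9·7=63, #2→A 3·8=24, #3→C 4·7=28, #4→E 2·5=10, #5→B 3·7=21, #6→E 3·20=60, #7→E 7·11=77. Service 283; fixed 195; total 478.
No other subset beats 388.

Open A, C and E; minimum total cost 388.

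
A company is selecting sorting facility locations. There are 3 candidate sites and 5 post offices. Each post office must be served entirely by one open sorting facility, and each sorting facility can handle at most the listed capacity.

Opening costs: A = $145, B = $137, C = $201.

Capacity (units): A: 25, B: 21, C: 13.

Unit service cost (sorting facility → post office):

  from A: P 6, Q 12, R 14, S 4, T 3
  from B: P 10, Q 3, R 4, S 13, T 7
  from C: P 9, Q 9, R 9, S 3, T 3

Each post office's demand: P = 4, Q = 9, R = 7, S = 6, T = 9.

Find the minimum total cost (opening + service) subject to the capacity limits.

Open {A, B}: P→A 6·4=24, Q→B 3·9=27, R→B 4·7=28, S→A 4·6=24, T→A 3·9=27.
Loads: A carries 19/25, B carries 16/21. Service 130; fixed 282; total 412.
Next best feasible plan costs 428.

Minimum total cost: 412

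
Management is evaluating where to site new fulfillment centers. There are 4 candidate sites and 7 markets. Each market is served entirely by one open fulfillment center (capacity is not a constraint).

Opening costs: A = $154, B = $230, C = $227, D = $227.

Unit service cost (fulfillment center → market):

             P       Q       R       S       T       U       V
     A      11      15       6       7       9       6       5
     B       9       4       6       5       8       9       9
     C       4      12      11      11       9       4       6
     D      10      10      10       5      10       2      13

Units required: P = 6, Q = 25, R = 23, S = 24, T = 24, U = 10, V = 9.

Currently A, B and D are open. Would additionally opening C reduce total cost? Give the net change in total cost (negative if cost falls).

No — net change +197 (cost rises by 197).

Current service cost with {A, B, D}: 669.
Adding C: each market re-picks its cheapest; new service cost 639, saving 30.
Extra fixed cost: 227. Net change = 227 − 30 = 197.
(Totals: 1280 → 1477.)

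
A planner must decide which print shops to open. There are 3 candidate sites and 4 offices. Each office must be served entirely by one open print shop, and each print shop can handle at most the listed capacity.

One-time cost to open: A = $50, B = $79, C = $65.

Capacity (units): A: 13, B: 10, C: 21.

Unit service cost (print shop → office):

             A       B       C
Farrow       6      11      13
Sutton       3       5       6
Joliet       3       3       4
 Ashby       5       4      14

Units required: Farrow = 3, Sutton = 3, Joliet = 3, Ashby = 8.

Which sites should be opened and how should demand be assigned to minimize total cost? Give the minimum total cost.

Minimum total cost: 197

Open {A, B}: Farrow→A 6·3=18, Sutton→A 3·3=9, Joliet→A 3·3=9, Ashby→B 4·8=32.
Loads: A carries 9/13, B carries 8/10. Service 68; fixed 129; total 197.
Next best feasible plan costs 203.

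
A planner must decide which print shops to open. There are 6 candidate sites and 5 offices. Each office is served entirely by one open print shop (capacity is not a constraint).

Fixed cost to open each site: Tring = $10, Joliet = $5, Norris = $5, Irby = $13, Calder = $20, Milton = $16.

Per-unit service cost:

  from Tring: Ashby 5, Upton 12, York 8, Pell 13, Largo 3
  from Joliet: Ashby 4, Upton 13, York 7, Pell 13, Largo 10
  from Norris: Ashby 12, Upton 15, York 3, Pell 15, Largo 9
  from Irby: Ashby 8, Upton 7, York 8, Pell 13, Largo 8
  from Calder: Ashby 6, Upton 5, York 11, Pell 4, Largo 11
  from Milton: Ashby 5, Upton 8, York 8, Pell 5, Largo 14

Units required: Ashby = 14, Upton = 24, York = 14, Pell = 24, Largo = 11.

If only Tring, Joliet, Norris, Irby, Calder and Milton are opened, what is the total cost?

Total cost: 416

Each office is assigned to its cheapest site among the open ones.
{Tring, Joliet, Norris, Irby, Calder, Milton}: Ashby→Joliet 4·14=56, Upton→Calder 5·24=120, York→Norris 3·14=42, Pell→Calder 4·24=96, Largo→Tring 3·11=33. Service 347; fixed 69; total 416.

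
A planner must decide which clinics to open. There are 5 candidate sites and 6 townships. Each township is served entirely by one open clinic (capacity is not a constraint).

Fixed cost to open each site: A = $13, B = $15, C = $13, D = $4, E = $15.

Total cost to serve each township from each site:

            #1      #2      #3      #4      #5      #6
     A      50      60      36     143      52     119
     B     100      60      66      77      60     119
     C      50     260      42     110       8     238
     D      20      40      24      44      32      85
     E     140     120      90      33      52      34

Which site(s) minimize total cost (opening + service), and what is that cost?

For any fixed open set, each township goes to its cheapest open site; total = fixed + service.
{C, D, E}: #1→D 20, #2→D 40, #3→D 24, #4→E 33, #5→C 8, #6→E 34. Service 159; fixed 32; total 191.
{D, E}: service 183 + fixed 19 = 202
{A, C, D, E}: service 159 + fixed 45 = 204
{A, B, C, D, E}: service 159 + fixed 60 = 219
No other subset beats 191.

Open C, D and E; minimum total cost 191.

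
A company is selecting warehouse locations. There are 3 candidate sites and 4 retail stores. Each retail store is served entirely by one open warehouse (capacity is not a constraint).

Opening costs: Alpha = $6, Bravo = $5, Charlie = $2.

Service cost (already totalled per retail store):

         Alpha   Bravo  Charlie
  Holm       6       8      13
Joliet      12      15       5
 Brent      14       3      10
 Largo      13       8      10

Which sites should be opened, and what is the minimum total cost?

For any fixed open set, each retail store goes to its cheapest open site; total = fixed + service.
{Bravo, Charlie}: Holm→Bravo 8, Joliet→Charlie 5, Brent→Bravo 3, Largo→Bravo 8. Service 24; fixed 7; total 31.
{Alpha, Bravo, Charlie}: service 22 + fixed 13 = 35
{Alpha, Charlie}: service 31 + fixed 8 = 39
{Charlie}: Holm→Charlie 13, Joliet→Charlie 5, Brent→Charlie 10, Largo→Charlie 10. Service 38; fixed 2; total 40.
No other subset beats 31.

Open Bravo and Charlie; minimum total cost 31.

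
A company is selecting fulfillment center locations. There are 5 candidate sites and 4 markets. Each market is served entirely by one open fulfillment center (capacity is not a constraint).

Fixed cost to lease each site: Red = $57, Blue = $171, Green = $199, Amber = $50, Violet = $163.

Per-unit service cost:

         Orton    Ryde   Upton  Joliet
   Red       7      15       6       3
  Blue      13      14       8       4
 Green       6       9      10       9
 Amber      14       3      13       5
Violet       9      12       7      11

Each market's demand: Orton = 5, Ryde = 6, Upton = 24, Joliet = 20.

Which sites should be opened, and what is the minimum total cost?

Open Red and Amber; minimum total cost 364.

For any fixed open set, each market goes to its cheapest open site; total = fixed + service.
{Red, Amber}: Orton→Red 7·5=35, Ryde→Amber 3·6=18, Upton→Red 6·24=144, Joliet→Red 3·20=60. Service 257; fixed 107; total 364.
{Red}: Orton→Red 7·5=35, Ryde→Red 15·6=90, Upton→Red 6·24=144, Joliet→Red 3·20=60. Service 329; fixed 57; total 386.
{Red, Amber, Violet}: Orton→Red 7·5=35, Ryde→Amber 3·6=18, Upton→Red 6·24=144, Joliet→Red 3·20=60. Service 257; fixed 270; total 527.
{Red, Blue, Green, Amber, Violet}: Orton→Green 6·5=30, Ryde→Amber 3·6=18, Upton→Red 6·24=144, Joliet→Red 3·20=60. Service 252; fixed 640; total 892.
No other subset beats 364.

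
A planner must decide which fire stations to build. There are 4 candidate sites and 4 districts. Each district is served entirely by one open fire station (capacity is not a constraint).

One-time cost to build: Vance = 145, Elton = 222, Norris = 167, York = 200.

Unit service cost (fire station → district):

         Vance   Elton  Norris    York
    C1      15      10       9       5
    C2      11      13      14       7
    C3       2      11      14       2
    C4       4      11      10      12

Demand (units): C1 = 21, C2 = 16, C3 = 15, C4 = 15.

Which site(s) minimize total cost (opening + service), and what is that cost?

Open York only; minimum total cost 627.

For any fixed open set, each district goes to its cheapest open site; total = fixed + service.
{York}: C1→York 5·21=105, C2→York 7·16=112, C3→York 2·15=30, C4→York 12·15=180. Service 427; fixed 200; total 627.
{Vance, York}: service 307 + fixed 345 = 652
{Vance}: C1→Vance 15·21=315, C2→Vance 11·16=176, C3→Vance 2·15=30, C4→Vance 4·15=60. Service 581; fixed 145; total 726.
{Vance, Elton, Norris, York}: C1→York 5·21=105, C2→York 7·16=112, C3→Vance 2·15=30, C4→Vance 4·15=60. Service 307; fixed 734; total 1041.
No other subset beats 627.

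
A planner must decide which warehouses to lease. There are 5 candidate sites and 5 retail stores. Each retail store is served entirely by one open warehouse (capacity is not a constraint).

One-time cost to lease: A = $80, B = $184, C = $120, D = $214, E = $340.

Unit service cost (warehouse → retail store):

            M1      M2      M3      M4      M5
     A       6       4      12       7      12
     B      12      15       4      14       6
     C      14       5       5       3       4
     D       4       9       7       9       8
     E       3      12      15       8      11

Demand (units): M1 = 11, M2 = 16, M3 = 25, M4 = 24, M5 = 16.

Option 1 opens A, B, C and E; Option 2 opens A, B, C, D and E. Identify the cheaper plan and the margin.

Option 1: {A, B, C, E}: M1→E 3·11=33, M2→A 4·16=64, M3→B 4·25=100, M4→C 3·24=72, M5→C 4·16=64. Service 333; fixed 724; total 1057.
Option 2: {A, B, C, D, E}: M1→E 3·11=33, M2→A 4·16=64, M3→B 4·25=100, M4→C 3·24=72, M5→C 4·16=64. Service 333; fixed 938; total 1271.
Difference: |1057 − 1271| = 214.

Option 1 is cheaper by 214.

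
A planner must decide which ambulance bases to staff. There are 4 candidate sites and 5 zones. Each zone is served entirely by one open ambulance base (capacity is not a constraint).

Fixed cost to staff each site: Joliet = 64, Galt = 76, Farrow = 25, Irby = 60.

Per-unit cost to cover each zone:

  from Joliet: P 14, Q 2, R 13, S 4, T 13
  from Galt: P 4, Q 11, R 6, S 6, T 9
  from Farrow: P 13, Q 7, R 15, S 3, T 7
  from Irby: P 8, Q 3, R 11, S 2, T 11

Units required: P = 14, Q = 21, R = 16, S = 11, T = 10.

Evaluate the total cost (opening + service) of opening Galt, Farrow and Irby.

Each zone is assigned to its cheapest site among the open ones.
{Galt, Farrow, Irby}: P→Galt 4·14=56, Q→Irby 3·21=63, R→Galt 6·16=96, S→Irby 2·11=22, T→Farrow 7·10=70. Service 307; fixed 161; total 468.

Total cost: 468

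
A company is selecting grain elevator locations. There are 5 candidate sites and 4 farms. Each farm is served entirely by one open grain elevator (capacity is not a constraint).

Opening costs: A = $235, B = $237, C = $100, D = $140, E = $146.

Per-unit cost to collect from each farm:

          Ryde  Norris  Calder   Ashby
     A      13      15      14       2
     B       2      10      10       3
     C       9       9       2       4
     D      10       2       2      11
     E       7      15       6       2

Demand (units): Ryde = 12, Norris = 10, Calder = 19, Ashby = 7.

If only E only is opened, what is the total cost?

Each farm is assigned to its cheapest site among the open ones.
{E}: Ryde→E 7·12=84, Norris→E 15·10=150, Calder→E 6·19=114, Ashby→E 2·7=14. Service 362; fixed 146; total 508.

Total cost: 508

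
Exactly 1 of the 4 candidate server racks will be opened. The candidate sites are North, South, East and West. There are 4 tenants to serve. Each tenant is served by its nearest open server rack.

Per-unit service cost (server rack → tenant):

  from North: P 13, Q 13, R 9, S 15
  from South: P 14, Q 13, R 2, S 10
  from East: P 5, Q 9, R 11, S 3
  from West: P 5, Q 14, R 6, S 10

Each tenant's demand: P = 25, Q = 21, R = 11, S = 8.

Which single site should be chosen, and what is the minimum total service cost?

Choose East only; total service cost 459.

With exactly 1 open, each tenant uses its cheapest among the chosen.
{East}: P→East 5·25=125, Q→East 9·21=189, R→East 11·11=121, S→East 3·8=24. Service cost 459.
{West}: service cost 565
{South}: service cost 725
Among all 4 size-1 choices, {East} is lowest.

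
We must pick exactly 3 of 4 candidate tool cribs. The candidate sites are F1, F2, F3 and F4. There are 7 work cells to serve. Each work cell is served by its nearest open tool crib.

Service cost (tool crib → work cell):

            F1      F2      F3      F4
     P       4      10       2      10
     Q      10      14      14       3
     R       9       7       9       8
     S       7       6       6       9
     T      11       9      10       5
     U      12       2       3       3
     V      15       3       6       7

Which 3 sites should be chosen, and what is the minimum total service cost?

Choose F2, F3 and F4; total service cost 28.

With exactly 3 open, each work cell uses its cheapest among the chosen.
{F2, F3, F4}: P→F3 2, Q→F4 3, R→F2 7, S→F2 6, T→F4 5, U→F2 2, V→F2 3. Service cost 28.
{F1, F2, F4}: service cost 30
{F1, F3, F4}: service cost 33
Among all 4 size-3 choices, {F2, F3, F4} is lowest.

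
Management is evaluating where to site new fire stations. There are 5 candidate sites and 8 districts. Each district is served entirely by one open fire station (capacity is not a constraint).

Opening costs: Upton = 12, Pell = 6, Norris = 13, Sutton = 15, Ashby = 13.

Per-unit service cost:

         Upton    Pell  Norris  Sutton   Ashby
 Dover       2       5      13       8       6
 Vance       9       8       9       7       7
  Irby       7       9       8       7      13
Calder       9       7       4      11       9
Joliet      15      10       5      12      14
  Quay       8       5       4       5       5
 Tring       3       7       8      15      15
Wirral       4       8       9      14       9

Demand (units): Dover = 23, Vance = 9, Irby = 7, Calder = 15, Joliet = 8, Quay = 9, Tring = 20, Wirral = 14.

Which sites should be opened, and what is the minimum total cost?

For any fixed open set, each district goes to its cheapest open site; total = fixed + service.
{Upton, Norris, Ashby}: Dover→Upton 2·23=46, Vance→Ashby 7·9=63, Irby→Upton 7·7=49, Calder→Norris 4·15=60, Joliet→Norris 5·8=40, Quay→Norris 4·9=36, Tring→Upton 3·20=60, Wirral→Upton 4·14=56. Service 410; fixed 38; total 448.
{Upton, Pell, Norris}: service 419 + fixed 31 = 450
{Upton, Norris, Sutton}: service 410 + fixed 40 = 450
{Upton, Pell, Norris, Sutton, Ashby}: Dover→Upton 2·23=46, Vance→Sutton 7·9=63, Irby→Upton 7·7=49, Calder→Norris 4·15=60, Joliet→Norris 5·8=40, Quay→Norris 4·9=36, Tring→Upton 3·20=60, Wirral→Upton 4·14=56. Service 410; fixed 59; total 469.
No other subset beats 448.

Open Upton, Norris and Ashby; minimum total cost 448.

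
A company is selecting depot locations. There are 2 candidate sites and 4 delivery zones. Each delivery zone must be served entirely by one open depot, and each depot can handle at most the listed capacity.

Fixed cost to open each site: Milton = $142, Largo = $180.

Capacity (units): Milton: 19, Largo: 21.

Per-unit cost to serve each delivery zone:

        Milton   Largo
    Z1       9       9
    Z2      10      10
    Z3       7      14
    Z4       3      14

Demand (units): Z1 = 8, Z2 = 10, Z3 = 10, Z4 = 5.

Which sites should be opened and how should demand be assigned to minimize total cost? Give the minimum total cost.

Minimum total cost: 579

Open {Milton, Largo}: Z1→Largo 9·8=72, Z2→Largo 10·10=100, Z3→Milton 7·10=70, Z4→Milton 3·5=15.
Loads: Milton carries 15/19, Largo carries 18/21. Service 257; fixed 322; total 579.
Next best feasible plan costs 634.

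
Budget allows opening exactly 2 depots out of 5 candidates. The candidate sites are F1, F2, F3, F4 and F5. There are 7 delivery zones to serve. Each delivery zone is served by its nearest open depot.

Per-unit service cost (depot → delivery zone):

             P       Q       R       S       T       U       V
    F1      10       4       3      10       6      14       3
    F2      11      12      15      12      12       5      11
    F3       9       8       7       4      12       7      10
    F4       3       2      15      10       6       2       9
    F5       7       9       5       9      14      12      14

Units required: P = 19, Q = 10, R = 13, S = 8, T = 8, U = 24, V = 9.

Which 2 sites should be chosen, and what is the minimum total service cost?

Choose F1 and F4; total service cost 319.

With exactly 2 open, each delivery zone uses its cheapest among the chosen.
{F1, F4}: P→F4 3·19=57, Q→F4 2·10=20, R→F1 3·13=39, S→F1 10·8=80, T→F1 6·8=48, U→F4 2·24=48, V→F1 3·9=27. Service cost 319.
{F3, F4}: service cost 377
{F4, F5}: service cost 391
Among all 10 size-2 choices, {F1, F4} is lowest.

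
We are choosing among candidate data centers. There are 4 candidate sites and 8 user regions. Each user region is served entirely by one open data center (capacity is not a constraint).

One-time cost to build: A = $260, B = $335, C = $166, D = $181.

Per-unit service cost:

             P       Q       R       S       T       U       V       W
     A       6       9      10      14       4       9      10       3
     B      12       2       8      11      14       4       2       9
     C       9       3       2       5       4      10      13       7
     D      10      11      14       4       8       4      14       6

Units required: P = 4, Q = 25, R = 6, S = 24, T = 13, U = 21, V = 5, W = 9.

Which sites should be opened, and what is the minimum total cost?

Open C only; minimum total cost 799.

For any fixed open set, each user region goes to its cheapest open site; total = fixed + service.
{C}: P→C 9·4=36, Q→C 3·25=75, R→C 2·6=12, S→C 5·24=120, T→C 4·13=52, U→C 10·21=210, V→C 13·5=65, W→C 7·9=63. Service 633; fixed 166; total 799.
{C, D}: service 474 + fixed 347 = 821
{B, C}: service 427 + fixed 501 = 928
{A, B, C, D}: service 355 + fixed 942 = 1297
No other subset beats 799.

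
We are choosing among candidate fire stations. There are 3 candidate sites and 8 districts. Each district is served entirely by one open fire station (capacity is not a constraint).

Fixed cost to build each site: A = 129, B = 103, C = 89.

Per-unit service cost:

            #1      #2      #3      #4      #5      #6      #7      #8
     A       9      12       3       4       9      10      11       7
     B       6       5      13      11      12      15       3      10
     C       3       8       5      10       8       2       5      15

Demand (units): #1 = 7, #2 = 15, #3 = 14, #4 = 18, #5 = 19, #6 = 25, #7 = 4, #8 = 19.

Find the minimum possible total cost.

For any fixed open set, each district goes to its cheapest open site; total = fixed + service.
{A, C}: #1→C 3·7=21, #2→C 8·15=120, #3→A 3·14=42, #4→A 4·18=72, #5→C 8·19=152, #6→C 2·25=50, #7→C 5·4=20, #8→A 7·19=133. Service 610; fixed 218; total 828.
{A, B, C}: #1→C 3·7=21, #2→B 5·15=75, #3→A 3·14=42, #4→A 4·18=72, #5→C 8·19=152, #6→C 2·25=50, #7→B 3·4=12, #8→A 7·19=133. Service 557; fixed 321; total 878.
{B, C}: #1→C 3·7=21, #2→B 5·15=75, #3→C 5·14=70, #4→C 10·18=180, #5→C 8·19=152, #6→C 2·25=50, #7→B 3·4=12, #8→B 10·19=190. Service 750; fixed 192; total 942.
{C}: #1→C 3·7=21, #2→C 8·15=120, #3→C 5·14=70, #4→C 10·18=180, #5→C 8·19=152, #6→C 2·25=50, #7→C 5·4=20, #8→C 15·19=285. Service 898; fixed 89; total 987.
No other subset beats 828.

Minimum total cost: 828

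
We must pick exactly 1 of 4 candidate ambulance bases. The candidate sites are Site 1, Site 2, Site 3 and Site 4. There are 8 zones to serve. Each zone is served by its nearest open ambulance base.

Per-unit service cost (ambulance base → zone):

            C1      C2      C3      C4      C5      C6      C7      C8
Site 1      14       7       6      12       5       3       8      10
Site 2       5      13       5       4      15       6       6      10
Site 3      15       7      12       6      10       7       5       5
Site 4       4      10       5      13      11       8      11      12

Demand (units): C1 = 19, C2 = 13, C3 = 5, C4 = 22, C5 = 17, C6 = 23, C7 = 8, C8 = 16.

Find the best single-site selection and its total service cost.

With exactly 1 open, each zone uses its cheapest among the chosen.
{Site 2}: C1→Site 2 5·19=95, C2→Site 2 13·13=169, C3→Site 2 5·5=25, C4→Site 2 4·22=88, C5→Site 2 15·17=255, C6→Site 2 6·23=138, C7→Site 2 6·8=48, C8→Site 2 10·16=160. Service cost 978.
{Site 3}: service cost 1019
{Site 1}: service cost 1029
Among all 4 size-1 choices, {Site 2} is lowest.

Choose Site 2 only; total service cost 978.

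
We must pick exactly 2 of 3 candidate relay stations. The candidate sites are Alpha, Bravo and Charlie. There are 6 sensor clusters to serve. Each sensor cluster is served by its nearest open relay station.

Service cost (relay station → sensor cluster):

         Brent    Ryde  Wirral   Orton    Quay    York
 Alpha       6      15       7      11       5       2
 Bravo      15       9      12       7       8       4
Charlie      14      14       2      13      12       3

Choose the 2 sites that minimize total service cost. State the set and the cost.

Choose Alpha and Bravo; total service cost 36.

With exactly 2 open, each sensor cluster uses its cheapest among the chosen.
{Alpha, Bravo}: Brent→Alpha 6, Ryde→Bravo 9, Wirral→Alpha 7, Orton→Bravo 7, Quay→Alpha 5, York→Alpha 2. Service cost 36.
{Alpha, Charlie}: service cost 40
{Bravo, Charlie}: service cost 43
Among all 3 size-2 choices, {Alpha, Bravo} is lowest.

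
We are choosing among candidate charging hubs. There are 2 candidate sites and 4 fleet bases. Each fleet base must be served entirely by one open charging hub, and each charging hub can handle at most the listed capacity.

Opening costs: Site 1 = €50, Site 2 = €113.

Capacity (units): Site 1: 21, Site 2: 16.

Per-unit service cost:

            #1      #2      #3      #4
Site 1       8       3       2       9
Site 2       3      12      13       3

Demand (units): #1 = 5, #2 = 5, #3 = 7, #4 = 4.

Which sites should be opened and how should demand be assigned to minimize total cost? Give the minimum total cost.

Minimum total cost: 155

Open {Site 1}: #1→Site 1 8·5=40, #2→Site 1 3·5=15, #3→Site 1 2·7=14, #4→Site 1 9·4=36.
Loads: Site 1 carries 21/21. Service 105; fixed 50; total 155.
Next best feasible plan costs 219.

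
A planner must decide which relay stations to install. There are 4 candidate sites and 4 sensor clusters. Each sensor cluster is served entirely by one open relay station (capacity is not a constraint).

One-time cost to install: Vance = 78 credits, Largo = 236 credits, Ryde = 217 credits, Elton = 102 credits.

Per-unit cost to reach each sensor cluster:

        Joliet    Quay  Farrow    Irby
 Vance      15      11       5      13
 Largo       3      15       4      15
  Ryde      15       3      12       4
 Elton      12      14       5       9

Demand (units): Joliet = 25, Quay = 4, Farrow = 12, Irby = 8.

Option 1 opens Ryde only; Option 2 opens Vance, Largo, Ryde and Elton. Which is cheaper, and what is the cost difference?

Option 1 is cheaper by 20.

Option 1: {Ryde}: Joliet→Ryde 15·25=375, Quay→Ryde 3·4=12, Farrow→Ryde 12·12=144, Irby→Ryde 4·8=32. Service 563; fixed 217; total 780.
Option 2: {Vance, Largo, Ryde, Elton}: Joliet→Largo 3·25=75, Quay→Ryde 3·4=12, Farrow→Largo 4·12=48, Irby→Ryde 4·8=32. Service 167; fixed 633; total 800.
Difference: |780 − 800| = 20.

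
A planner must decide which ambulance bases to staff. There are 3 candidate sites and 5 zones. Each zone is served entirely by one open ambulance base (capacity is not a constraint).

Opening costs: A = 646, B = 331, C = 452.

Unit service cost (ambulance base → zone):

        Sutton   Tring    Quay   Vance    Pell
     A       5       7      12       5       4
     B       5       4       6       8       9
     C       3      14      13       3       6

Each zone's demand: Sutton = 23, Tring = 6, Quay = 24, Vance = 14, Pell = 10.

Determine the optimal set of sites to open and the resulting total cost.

Open B only; minimum total cost 816.

For any fixed open set, each zone goes to its cheapest open site; total = fixed + service.
{B}: Sutton→B 5·23=115, Tring→B 4·6=24, Quay→B 6·24=144, Vance→B 8·14=112, Pell→B 9·10=90. Service 485; fixed 331; total 816.
{C}: service 567 + fixed 452 = 1019
{B, C}: service 339 + fixed 783 = 1122
{A, B, C}: service 319 + fixed 1429 = 1748
No other subset beats 816.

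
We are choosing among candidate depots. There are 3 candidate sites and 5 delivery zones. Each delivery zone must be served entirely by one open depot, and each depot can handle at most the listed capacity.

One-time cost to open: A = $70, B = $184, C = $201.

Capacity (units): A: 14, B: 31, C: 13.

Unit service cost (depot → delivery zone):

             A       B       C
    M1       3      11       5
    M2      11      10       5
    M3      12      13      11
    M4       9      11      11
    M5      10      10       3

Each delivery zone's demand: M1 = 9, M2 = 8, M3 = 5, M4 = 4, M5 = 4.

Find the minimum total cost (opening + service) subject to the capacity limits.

Minimum total cost: 502

Open {A, B}: M1→A 3·9=27, M2→B 10·8=80, M3→B 13·5=65, M4→A 9·4=36, M5→B 10·4=40.
Loads: A carries 13/14, B carries 17/31. Service 248; fixed 254; total 502.
Next best feasible plan costs 505.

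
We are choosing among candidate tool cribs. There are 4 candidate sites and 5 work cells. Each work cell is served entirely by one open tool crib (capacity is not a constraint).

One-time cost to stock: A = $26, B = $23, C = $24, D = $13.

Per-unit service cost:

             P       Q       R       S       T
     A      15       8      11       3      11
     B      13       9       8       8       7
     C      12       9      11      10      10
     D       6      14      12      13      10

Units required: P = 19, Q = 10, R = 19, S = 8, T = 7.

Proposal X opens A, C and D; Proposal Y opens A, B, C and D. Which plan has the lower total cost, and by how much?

Proposal X: {A, C, D}: P→D 6·19=114, Q→A 8·10=80, R→A 11·19=209, S→A 3·8=24, T→C 10·7=70. Service 497; fixed 63; total 560.
Proposal Y: {A, B, C, D}: P→D 6·19=114, Q→A 8·10=80, R→B 8·19=152, S→A 3·8=24, T→B 7·7=49. Service 419; fixed 86; total 505.
Difference: |560 − 505| = 55.

Proposal Y is cheaper by 55.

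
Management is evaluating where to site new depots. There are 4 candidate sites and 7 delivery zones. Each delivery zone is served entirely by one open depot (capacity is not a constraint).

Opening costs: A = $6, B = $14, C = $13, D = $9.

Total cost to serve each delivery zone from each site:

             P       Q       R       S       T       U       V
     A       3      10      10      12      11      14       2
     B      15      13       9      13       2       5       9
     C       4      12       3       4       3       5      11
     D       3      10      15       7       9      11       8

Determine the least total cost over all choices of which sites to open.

For any fixed open set, each delivery zone goes to its cheapest open site; total = fixed + service.
{A, C}: P→A 3, Q→A 10, R→C 3, S→C 4, T→C 3, U→C 5, V→A 2. Service 30; fixed 19; total 49.
{C}: service 42 + fixed 13 = 55
{A, C, D}: service 30 + fixed 28 = 58
{A, B, C, D}: service 29 + fixed 42 = 71
No other subset beats 49.

Minimum total cost: 49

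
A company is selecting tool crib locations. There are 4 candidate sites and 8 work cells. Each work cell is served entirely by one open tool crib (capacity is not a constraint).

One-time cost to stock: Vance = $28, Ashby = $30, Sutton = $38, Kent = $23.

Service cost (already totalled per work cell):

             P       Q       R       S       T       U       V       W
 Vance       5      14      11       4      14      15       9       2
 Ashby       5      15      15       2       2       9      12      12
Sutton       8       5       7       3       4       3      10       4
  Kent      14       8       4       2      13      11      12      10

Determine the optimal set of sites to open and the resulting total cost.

Open Sutton only; minimum total cost 82.

For any fixed open set, each work cell goes to its cheapest open site; total = fixed + service.
{Sutton}: P→Sutton 8, Q→Sutton 5, R→Sutton 7, S→Sutton 3, T→Sutton 4, U→Sutton 3, V→Sutton 10, W→Sutton 4. Service 44; fixed 38; total 82.
{Kent}: P→Kent 14, Q→Kent 8, R→Kent 4, S→Kent 2, T→Kent 13, U→Kent 11, V→Kent 12, W→Kent 10. Service 74; fixed 23; total 97.
{Sutton, Kent}: service 40 + fixed 61 = 101
{Vance, Ashby, Sutton, Kent}: service 32 + fixed 119 = 151
(All 15 nonempty subsets were checked; Sutton only is lowest.)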